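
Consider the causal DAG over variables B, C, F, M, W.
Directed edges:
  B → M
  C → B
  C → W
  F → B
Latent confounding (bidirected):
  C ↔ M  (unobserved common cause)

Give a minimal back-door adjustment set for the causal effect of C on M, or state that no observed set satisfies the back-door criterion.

C→M: no observed back-door set.

desc(C)\{C}={B,M,W}; candidates ⊆ {F}.
C↔M: latent back-door arc(s) into C.
size 0: {}; under {} C still reaches {M} ∋ M.
size 1: {F}; under {F} C still reaches {M} ∋ M.
C↔M cannot be blocked by any observed set — no back-door set.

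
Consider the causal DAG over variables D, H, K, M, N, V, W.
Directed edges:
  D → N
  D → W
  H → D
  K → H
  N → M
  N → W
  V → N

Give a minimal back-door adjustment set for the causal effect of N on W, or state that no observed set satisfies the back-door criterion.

desc(N)\{N}={M,W}; candidates ⊆ {D,H,K,V}.
size 0: {}; under {} N still reaches {D,H,K,V,W} ∋ W.
{D}: N⊥W given {D} in G with N→· removed — back-door holds.

N→W: minimal back-door set {D}.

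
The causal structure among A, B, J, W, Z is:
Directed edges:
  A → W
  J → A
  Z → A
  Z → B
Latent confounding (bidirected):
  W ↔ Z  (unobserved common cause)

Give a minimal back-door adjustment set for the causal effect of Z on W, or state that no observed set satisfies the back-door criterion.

desc(Z)\{Z}={A,B,W}; candidates ⊆ {J}.
Z↔W: latent back-door arc(s) into Z.
size 0: {}; under {} Z still reaches {W} ∋ W.
size 1: {J}; under {J} Z still reaches {W} ∋ W.
Z↔W cannot be blocked by any observed set — no back-door set.

Z→W: no observed back-door set.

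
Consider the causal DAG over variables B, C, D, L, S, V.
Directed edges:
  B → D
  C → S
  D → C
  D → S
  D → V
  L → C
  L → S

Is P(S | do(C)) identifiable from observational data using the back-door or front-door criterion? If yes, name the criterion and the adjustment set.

P(S|do(C)): backdoor, adjust for {D, L}.

desc(C)\{C}={S}; candidates ⊆ {B,D,L,V}.
size 0: {}; under {} C still reaches {B,D,L,S,V} ∋ S.
size 1: {B}, {D}, {L} …(+1); under {B} C still reaches {D,L,S,V} ∋ S.
{D,L}: C⊥S given {D,L} in G with C→· removed — back-door holds.
P(S|do(C)) = Σ_{D,L} P(S|C,D,L)·P(D,L).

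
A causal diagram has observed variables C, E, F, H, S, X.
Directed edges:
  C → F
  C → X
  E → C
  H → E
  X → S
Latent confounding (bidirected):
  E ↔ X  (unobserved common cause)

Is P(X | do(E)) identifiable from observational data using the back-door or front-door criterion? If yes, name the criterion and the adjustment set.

desc(E)\{E}={C,F,S,X}; candidates ⊆ {H}.
E↔X: latent back-door arc(s) into E.
size 0: {}; under {} E still reaches {H,S,X} ∋ X.
size 1: {H}; under {H} E still reaches {S,X} ∋ X.
E↔X cannot be blocked by any observed set — no back-door set.
{C}: (i) intercepts every directed E→X path; (ii) no back-door E→{C}; (iii) {E} blocks every back-door {C}→X. Front-door holds.
P(X|do(E)) = Σ_{C} P(C|E) Σ_{E'} P(X|C,E')P(E').

P(X|do(E)): frontdoor, adjust for {C}.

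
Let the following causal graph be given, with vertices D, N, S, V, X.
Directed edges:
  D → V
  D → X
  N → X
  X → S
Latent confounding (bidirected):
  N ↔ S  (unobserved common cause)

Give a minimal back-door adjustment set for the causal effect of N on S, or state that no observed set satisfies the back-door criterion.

desc(N)\{N}={S,X}; candidates ⊆ {D,V}.
N↔S: latent back-door arc(s) into N.
size 0: {}; under {} N still reaches {S} ∋ S.
size 1: {D}, {V}; under {D} N still reaches {S} ∋ S.
size 2: {D,V}; under {D,V} N still reaches {S} ∋ S.
N↔S cannot be blocked by any observed set — no back-door set.

N→S: no observed back-door set.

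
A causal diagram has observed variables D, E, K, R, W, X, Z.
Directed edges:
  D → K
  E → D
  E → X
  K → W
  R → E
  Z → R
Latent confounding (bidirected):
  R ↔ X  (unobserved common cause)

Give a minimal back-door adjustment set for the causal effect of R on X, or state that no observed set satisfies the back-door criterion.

desc(R)\{R}={D,E,K,W,X}; candidates ⊆ {Z}.
R↔X: latent back-door arc(s) into R.
size 0: {}; under {} R still reaches {X,Z} ∋ X.
size 1: {Z}; under {Z} R still reaches {X} ∋ X.
R↔X cannot be blocked by any observed set — no back-door set.

R→X: no observed back-door set.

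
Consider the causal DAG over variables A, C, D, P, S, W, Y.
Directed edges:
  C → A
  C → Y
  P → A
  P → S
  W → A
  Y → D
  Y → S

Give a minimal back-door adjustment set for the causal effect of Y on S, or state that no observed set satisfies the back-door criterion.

desc(Y)\{Y}={D,S}; candidates ⊆ {A,C,P,W}.
∅: Y⊥S given ∅ in G with Y→· removed — back-door holds.

Y→S: minimal back-door set ∅.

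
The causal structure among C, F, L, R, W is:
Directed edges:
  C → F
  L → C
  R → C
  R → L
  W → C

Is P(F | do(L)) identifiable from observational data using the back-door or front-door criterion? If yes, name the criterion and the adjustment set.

P(F|do(L)): backdoor, adjust for {R}.

desc(L)\{L}={C,F}; candidates ⊆ {R,W}.
size 0: {}; under {} L still reaches {C,F,R} ∋ F.
{R}: L⊥F given {R} in G with L→· removed — back-door holds.
P(F|do(L)) = Σ_{R} P(F|L,R)·P(R).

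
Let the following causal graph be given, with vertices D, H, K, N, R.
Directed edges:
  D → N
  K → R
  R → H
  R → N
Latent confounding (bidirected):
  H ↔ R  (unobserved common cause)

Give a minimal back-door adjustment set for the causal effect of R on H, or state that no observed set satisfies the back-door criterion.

desc(R)\{R}={H,N}; candidates ⊆ {D,K}.
R↔H: latent back-door arc(s) into R.
size 0: {}; under {} R still reaches {H,K} ∋ H.
size 1: {D}, {K}; under {D} R still reaches {H,K} ∋ H.
size 2: {D,K}; under {D,K} R still reaches {H} ∋ H.
R↔H cannot be blocked by any observed set — no back-door set.

R→H: no observed back-door set.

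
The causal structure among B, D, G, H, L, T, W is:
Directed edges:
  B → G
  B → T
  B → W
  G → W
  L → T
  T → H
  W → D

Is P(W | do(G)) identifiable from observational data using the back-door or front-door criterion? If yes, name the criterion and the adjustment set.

P(W|do(G)): backdoor, adjust for {B}.

desc(G)\{G}={D,W}; candidates ⊆ {B,H,L,T}.
size 0: {}; under {} G still reaches {B,D,H,T,W} ∋ W.
{B}: G⊥W given {B} in G with G→· removed — back-door holds.
P(W|do(G)) = Σ_{B} P(W|G,B)·P(B).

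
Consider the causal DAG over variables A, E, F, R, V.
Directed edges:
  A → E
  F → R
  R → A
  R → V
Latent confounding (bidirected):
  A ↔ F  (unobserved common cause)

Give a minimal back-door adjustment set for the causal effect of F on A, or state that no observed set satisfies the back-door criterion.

desc(F)\{F}={A,E,R,V}; candidates ⊆ {—}.
F↔A: latent back-door arc(s) into F.
size 0: {}; under {} F still reaches {A,E} ∋ A.
F↔A cannot be blocked by any observed set — no back-door set.

F→A: no observed back-door set.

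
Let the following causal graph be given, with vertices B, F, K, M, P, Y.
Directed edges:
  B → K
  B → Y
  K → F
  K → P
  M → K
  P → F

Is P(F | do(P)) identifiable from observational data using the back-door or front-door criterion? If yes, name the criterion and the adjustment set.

desc(P)\{P}={F}; candidates ⊆ {B,K,M,Y}.
size 0: {}; under {} P still reaches {B,F,K,M,Y} ∋ F.
{K}: P⊥F given {K} in G with P→· removed — back-door holds.
P(F|do(P)) = Σ_{K} P(F|P,K)·P(K).

P(F|do(P)): backdoor, adjust for {K}.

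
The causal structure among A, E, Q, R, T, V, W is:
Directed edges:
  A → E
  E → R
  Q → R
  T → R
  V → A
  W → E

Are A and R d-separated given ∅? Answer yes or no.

No — A and R are d-connected given ∅.

Bayes-Ball from A | ∅ reaches {E,R,V}.
R ∈ reach(A|∅) ⇒ A ⊥̸ R | ∅.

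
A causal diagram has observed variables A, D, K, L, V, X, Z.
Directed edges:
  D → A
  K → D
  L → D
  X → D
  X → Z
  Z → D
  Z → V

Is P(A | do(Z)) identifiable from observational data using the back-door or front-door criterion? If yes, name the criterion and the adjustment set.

desc(Z)\{Z}={A,D,V}; candidates ⊆ {K,L,X}.
size 0: {}; under {} Z still reaches {A,D,X} ∋ A.
{X}: Z⊥A given {X} in G with Z→· removed — back-door holds.
P(A|do(Z)) = Σ_{X} P(A|Z,X)·P(X).

P(A|do(Z)): backdoor, adjust for {X}.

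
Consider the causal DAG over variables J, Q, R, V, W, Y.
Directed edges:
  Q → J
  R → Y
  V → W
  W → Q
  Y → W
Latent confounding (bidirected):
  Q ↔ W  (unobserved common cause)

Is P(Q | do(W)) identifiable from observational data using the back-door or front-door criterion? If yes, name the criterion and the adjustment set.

P(Q|do(W)): not identifiable (no BD/FD set).

desc(W)\{W}={J,Q}; candidates ⊆ {R,V,Y}.
W↔Q: latent back-door arc(s) into W.
size 0: {}; under {} W still reaches {J,Q,R,V,Y} ∋ Q.
size 1: {R}, {V}, {Y}; under {R} W still reaches {J,Q,V,Y} ∋ Q.
size 2: {R,V}, {R,Y}, {V,Y}; under {R,V} W still reaches {J,Q,Y} ∋ Q.
W↔Q cannot be blocked by any observed set — no back-door set.
No mediator lies on a directed W→…→Q path.
Neither criterion identifies P(Q|do(W)) in this graph.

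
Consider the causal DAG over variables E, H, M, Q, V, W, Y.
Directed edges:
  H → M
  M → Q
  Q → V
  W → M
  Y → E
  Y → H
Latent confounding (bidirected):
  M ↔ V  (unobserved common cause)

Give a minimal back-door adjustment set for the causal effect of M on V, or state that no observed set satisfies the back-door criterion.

M→V: no observed back-door set.

desc(M)\{M}={Q,V}; candidates ⊆ {E,H,W,Y}.
M↔V: latent back-door arc(s) into M.
size 0: {}; under {} M still reaches {E,H,V,W,Y} ∋ V.
size 1: {E}, {H}, {W} …(+1); under {E} M still reaches {H,V,W,Y} ∋ V.
size 2: {E,H}, {E,W}, {E,Y} …(+3); under {E,H} M still reaches {V,W} ∋ V.
M↔V cannot be blocked by any observed set — no back-door set.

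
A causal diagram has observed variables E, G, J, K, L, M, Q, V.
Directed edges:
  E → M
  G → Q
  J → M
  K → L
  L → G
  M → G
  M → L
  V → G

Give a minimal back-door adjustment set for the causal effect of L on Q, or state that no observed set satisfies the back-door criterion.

desc(L)\{L}={G,Q}; candidates ⊆ {E,J,K,M,V}.
size 0: {}; under {} L still reaches {E,G,J,K,M,Q} ∋ Q.
{M}: L⊥Q given {M} in G with L→· removed — back-door holds.

L→Q: minimal back-door set {M}.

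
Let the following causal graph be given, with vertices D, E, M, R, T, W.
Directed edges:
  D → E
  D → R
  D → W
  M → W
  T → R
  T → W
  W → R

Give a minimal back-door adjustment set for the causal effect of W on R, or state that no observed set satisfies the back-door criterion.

W→R: minimal back-door set {D, T}.

desc(W)\{W}={R}; candidates ⊆ {D,E,M,T}.
size 0: {}; under {} W still reaches {D,E,M,R,T} ∋ R.
size 1: {D}, {E}, {M} …(+1); under {D} W still reaches {M,R,T} ∋ R.
{D,T}: W⊥R given {D,T} in G with W→· removed — back-door holds.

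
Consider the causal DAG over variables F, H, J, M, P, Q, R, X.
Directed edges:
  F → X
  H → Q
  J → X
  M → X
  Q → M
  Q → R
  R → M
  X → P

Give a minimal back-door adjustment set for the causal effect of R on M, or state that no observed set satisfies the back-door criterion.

R→M: minimal back-door set {Q}.

desc(R)\{R}={M,P,X}; candidates ⊆ {F,H,J,Q}.
size 0: {}; under {} R still reaches {H,M,P,Q,X} ∋ M.
{Q}: R⊥M given {Q} in G with R→· removed — back-door holds.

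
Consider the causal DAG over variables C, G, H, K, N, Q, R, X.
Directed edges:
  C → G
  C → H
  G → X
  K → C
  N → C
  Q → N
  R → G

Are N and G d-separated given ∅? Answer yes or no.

Bayes-Ball from N | ∅ reaches {C,G,H,Q,X}.
G ∈ reach(N|∅) ⇒ N ⊥̸ G | ∅.

No — N and G are d-connected given ∅.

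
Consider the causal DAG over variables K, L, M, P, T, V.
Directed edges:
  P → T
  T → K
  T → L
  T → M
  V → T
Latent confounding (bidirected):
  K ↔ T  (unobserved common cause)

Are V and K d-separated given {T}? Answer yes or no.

No — V and K are d-connected given {T}.

Bayes-Ball from V | {T} reaches {K,P}.
K ∈ reach(V|{T}) ⇒ V ⊥̸ K | {T}.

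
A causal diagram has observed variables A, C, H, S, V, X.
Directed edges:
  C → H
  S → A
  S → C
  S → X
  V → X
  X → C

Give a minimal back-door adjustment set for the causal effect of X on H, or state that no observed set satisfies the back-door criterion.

desc(X)\{X}={C,H}; candidates ⊆ {A,S,V}.
size 0: {}; under {} X still reaches {A,C,H,S,V} ∋ H.
{S}: X⊥H given {S} in G with X→· removed — back-door holds.

X→H: minimal back-door set {S}.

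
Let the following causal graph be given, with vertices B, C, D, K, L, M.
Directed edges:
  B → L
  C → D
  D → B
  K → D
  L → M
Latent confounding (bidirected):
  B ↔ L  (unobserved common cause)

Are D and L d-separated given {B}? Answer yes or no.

Bayes-Ball from D | {B} reaches {C,K,L,M}.
L ∈ reach(D|{B}) ⇒ D ⊥̸ L | {B}.

No — D and L are d-connected given {B}.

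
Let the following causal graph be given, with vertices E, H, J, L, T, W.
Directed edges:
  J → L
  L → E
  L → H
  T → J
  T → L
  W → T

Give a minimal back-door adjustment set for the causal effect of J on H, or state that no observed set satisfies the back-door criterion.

desc(J)\{J}={E,H,L}; candidates ⊆ {T,W}.
size 0: {}; under {} J still reaches {E,H,L,T,W} ∋ H.
{T}: J⊥H given {T} in G with J→· removed — back-door holds.

J→H: minimal back-door set {T}.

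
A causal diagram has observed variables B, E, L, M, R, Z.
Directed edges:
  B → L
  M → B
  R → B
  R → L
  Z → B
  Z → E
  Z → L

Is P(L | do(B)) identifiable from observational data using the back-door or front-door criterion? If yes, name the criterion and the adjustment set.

P(L|do(B)): backdoor, adjust for {R, Z}.

desc(B)\{B}={L}; candidates ⊆ {E,M,R,Z}.
size 0: {}; under {} B still reaches {E,L,M,R,Z} ∋ L.
size 1: {E}, {M}, {R} …(+1); under {E} B still reaches {L,M,R,Z} ∋ L.
{R,Z}: B⊥L given {R,Z} in G with B→· removed — back-door holds.
P(L|do(B)) = Σ_{R,Z} P(L|B,R,Z)·P(R,Z).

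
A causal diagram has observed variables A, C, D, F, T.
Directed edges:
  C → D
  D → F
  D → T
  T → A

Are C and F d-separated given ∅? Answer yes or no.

No — C and F are d-connected given ∅.

Bayes-Ball from C | ∅ reaches {A,D,F,T}.
F ∈ reach(C|∅) ⇒ C ⊥̸ F | ∅.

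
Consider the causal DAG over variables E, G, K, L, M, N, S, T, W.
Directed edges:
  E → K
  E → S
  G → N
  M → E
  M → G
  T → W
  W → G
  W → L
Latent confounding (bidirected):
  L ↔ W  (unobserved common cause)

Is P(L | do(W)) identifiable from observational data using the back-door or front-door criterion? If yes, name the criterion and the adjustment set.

P(L|do(W)): not identifiable (no BD/FD set).

desc(W)\{W}={G,L,N}; candidates ⊆ {E,K,M,S,T}.
W↔L: latent back-door arc(s) into W.
size 0: {}; under {} W still reaches {L,T} ∋ L.
size 1: {E}, {K}, {M} …(+2); under {E} W still reaches {L,T} ∋ L.
size 2: {E,K}, {E,M}, {E,S} …(+7); under {E,K} W still reaches {L,T} ∋ L.
W↔L cannot be blocked by any observed set — no back-door set.
No mediator lies on a directed W→…→L path.
Neither criterion identifies P(L|do(W)) in this graph.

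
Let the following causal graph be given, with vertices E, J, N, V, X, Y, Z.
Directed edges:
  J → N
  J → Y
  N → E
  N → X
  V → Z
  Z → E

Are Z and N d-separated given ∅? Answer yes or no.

Bayes-Ball from Z | ∅ reaches {E,V}.
N ∉ reach(Z|∅) ⇒ Z ⊥ N | ∅.

Yes — Z ⊥ N | ∅.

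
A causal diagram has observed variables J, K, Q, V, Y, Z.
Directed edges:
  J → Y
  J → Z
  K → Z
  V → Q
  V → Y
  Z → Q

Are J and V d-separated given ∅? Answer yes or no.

Bayes-Ball from J | ∅ reaches {Q,Y,Z}.
V ∉ reach(J|∅) ⇒ J ⊥ V | ∅.

Yes — J ⊥ V | ∅.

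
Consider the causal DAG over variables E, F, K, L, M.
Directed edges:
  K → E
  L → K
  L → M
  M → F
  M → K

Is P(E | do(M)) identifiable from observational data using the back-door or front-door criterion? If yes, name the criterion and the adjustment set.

P(E|do(M)): backdoor, adjust for {L}.

desc(M)\{M}={E,F,K}; candidates ⊆ {L}.
size 0: {}; under {} M still reaches {E,K,L} ∋ E.
{L}: M⊥E given {L} in G with M→· removed — back-door holds.
P(E|do(M)) = Σ_{L} P(E|M,L)·P(L).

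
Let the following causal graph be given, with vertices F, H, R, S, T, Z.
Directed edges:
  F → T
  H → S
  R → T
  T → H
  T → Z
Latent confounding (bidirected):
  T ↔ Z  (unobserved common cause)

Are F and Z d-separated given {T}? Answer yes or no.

No — F and Z are d-connected given {T}.

Bayes-Ball from F | {T} reaches {R,Z}.
Z ∈ reach(F|{T}) ⇒ F ⊥̸ Z | {T}.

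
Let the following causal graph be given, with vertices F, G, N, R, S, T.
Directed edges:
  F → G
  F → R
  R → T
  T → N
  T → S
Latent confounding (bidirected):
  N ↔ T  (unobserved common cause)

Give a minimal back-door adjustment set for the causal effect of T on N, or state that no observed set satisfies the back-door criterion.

desc(T)\{T}={N,S}; candidates ⊆ {F,G,R}.
T↔N: latent back-door arc(s) into T.
size 0: {}; under {} T still reaches {F,G,N,R} ∋ N.
size 1: {F}, {G}, {R}; under {F} T still reaches {N,R} ∋ N.
size 2: {F,G}, {F,R}, {G,R}; under {F,G} T still reaches {N,R} ∋ N.
T↔N cannot be blocked by any observed set — no back-door set.

T→N: no observed back-door set.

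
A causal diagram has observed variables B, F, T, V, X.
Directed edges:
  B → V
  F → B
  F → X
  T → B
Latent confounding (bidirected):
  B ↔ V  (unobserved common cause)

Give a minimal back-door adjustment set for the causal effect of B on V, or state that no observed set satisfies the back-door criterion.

B→V: no observed back-door set.

desc(B)\{B}={V}; candidates ⊆ {F,T,X}.
B↔V: latent back-door arc(s) into B.
size 0: {}; under {} B still reaches {F,T,V,X} ∋ V.
size 1: {F}, {T}, {X}; under {F} B still reaches {T,V} ∋ V.
size 2: {F,T}, {F,X}, {T,X}; under {F,T} B still reaches {V} ∋ V.
B↔V cannot be blocked by any observed set — no back-door set.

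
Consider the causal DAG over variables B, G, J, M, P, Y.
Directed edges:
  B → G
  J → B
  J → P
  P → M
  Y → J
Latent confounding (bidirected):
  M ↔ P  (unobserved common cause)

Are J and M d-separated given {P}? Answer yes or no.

Bayes-Ball from J | {P} reaches {B,G,M,Y}.
M ∈ reach(J|{P}) ⇒ J ⊥̸ M | {P}.

No — J and M are d-connected given {P}.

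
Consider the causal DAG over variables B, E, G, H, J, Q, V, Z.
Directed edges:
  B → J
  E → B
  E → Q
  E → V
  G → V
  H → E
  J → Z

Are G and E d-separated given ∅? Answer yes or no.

Bayes-Ball from G | ∅ reaches {V}.
E ∉ reach(G|∅) ⇒ G ⊥ E | ∅.

Yes — G ⊥ E | ∅.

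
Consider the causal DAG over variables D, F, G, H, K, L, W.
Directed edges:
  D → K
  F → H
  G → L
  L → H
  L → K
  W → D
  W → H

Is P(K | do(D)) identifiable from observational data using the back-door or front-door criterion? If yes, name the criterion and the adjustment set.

desc(D)\{D}={K}; candidates ⊆ {F,G,H,L,W}.
∅: D⊥K given ∅ in G with D→· removed — back-door holds.
P(K|do(D)) = P(K|D) — no adjustment needed.

P(K|do(D)): backdoor, adjust for ∅.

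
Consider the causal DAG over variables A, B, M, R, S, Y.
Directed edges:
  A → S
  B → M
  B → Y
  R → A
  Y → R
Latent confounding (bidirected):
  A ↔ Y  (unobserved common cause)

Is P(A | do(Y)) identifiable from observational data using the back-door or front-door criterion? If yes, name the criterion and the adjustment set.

P(A|do(Y)): frontdoor, adjust for {R}.

desc(Y)\{Y}={A,R,S}; candidates ⊆ {B,M}.
Y↔A: latent back-door arc(s) into Y.
size 0: {}; under {} Y still reaches {A,B,M,S} ∋ A.
size 1: {B}, {M}; under {B} Y still reaches {A,S} ∋ A.
size 2: {B,M}; under {B,M} Y still reaches {A,S} ∋ A.
Y↔A cannot be blocked by any observed set — no back-door set.
{R}: (i) intercepts every directed Y→A path; (ii) no back-door Y→{R}; (iii) {Y} blocks every back-door {R}→A. Front-door holds.
P(A|do(Y)) = Σ_{R} P(R|Y) Σ_{Y'} P(A|R,Y')P(Y').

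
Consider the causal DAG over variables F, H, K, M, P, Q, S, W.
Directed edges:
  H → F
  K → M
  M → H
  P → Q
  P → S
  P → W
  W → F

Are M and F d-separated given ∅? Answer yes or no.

Bayes-Ball from M | ∅ reaches {F,H,K}.
F ∈ reach(M|∅) ⇒ M ⊥̸ F | ∅.

No — M and F are d-connected given ∅.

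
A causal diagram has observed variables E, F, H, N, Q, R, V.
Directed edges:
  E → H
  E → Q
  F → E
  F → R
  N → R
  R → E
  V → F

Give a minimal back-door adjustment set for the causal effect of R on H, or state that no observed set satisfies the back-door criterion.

R→H: minimal back-door set {F}.

desc(R)\{R}={E,H,Q}; candidates ⊆ {F,N,V}.
size 0: {}; under {} R still reaches {E,F,H,N,Q,V} ∋ H.
{F}: R⊥H given {F} in G with R→· removed — back-door holds.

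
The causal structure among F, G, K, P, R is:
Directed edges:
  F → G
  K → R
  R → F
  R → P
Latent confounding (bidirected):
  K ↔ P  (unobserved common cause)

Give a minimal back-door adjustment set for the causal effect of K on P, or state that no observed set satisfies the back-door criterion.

K→P: no observed back-door set.

desc(K)\{K}={F,G,P,R}; candidates ⊆ {—}.
K↔P: latent back-door arc(s) into K.
size 0: {}; under {} K still reaches {P} ∋ P.
K↔P cannot be blocked by any observed set — no back-door set.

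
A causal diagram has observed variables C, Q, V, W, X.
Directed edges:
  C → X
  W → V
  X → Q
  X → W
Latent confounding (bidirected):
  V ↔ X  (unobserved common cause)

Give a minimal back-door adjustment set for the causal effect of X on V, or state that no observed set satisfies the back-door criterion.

desc(X)\{X}={Q,V,W}; candidates ⊆ {C}.
X↔V: latent back-door arc(s) into X.
size 0: {}; under {} X still reaches {C,V} ∋ V.
size 1: {C}; under {C} X still reaches {V} ∋ V.
X↔V cannot be blocked by any observed set — no back-door set.

X→V: no observed back-door set.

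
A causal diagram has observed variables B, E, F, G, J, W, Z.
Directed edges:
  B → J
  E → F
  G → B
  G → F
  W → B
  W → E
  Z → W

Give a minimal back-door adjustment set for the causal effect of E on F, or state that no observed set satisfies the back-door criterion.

desc(E)\{E}={F}; candidates ⊆ {B,G,J,W,Z}.
∅: E⊥F given ∅ in G with E→· removed — back-door holds.

E→F: minimal back-door set ∅.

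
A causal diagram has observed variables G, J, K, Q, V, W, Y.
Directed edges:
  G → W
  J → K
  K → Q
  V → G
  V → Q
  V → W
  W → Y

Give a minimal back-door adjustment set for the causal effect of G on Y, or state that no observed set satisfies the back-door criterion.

desc(G)\{G}={W,Y}; candidates ⊆ {J,K,Q,V}.
size 0: {}; under {} G still reaches {Q,V,W,Y} ∋ Y.
{V}: G⊥Y given {V} in G with G→· removed — back-door holds.

G→Y: minimal back-door set {V}.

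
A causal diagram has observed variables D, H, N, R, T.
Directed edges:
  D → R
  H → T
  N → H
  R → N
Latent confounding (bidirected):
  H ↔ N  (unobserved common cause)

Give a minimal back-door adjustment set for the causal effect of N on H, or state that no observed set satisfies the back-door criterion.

N→H: no observed back-door set.

desc(N)\{N}={H,T}; candidates ⊆ {D,R}.
N↔H: latent back-door arc(s) into N.
size 0: {}; under {} N still reaches {D,H,R,T} ∋ H.
size 1: {D}, {R}; under {D} N still reaches {H,R,T} ∋ H.
size 2: {D,R}; under {D,R} N still reaches {H,T} ∋ H.
N↔H cannot be blocked by any observed set — no back-door set.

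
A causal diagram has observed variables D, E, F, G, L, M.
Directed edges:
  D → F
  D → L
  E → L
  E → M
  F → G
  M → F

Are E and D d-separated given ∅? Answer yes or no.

Bayes-Ball from E | ∅ reaches {F,G,L,M}.
D ∉ reach(E|∅) ⇒ E ⊥ D | ∅.

Yes — E ⊥ D | ∅.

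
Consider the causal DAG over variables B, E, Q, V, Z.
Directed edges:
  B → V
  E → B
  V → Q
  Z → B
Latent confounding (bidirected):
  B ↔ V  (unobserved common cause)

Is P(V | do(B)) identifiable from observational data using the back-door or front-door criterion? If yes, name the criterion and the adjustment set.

P(V|do(B)): not identifiable (no BD/FD set).

desc(B)\{B}={Q,V}; candidates ⊆ {E,Z}.
B↔V: latent back-door arc(s) into B.
size 0: {}; under {} B still reaches {E,Q,V,Z} ∋ V.
size 1: {E}, {Z}; under {E} B still reaches {Q,V,Z} ∋ V.
size 2: {E,Z}; under {E,Z} B still reaches {Q,V} ∋ V.
B↔V cannot be blocked by any observed set — no back-door set.
No mediator lies on a directed B→…→V path.
Neither criterion identifies P(V|do(B)) in this graph.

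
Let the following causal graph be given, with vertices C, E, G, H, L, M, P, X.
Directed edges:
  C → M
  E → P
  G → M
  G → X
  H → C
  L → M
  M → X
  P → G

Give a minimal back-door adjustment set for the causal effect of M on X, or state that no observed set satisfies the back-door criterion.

M→X: minimal back-door set {G}.

desc(M)\{M}={X}; candidates ⊆ {C,E,G,H,L,P}.
size 0: {}; under {} M still reaches {C,E,G,H,L,P,X} ∋ X.
{G}: M⊥X given {G} in G with M→· removed — back-door holds.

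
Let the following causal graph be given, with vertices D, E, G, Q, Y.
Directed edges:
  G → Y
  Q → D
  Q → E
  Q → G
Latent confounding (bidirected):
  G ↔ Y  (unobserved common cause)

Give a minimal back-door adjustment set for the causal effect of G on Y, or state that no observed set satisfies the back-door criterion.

desc(G)\{G}={Y}; candidates ⊆ {D,E,Q}.
G↔Y: latent back-door arc(s) into G.
size 0: {}; under {} G still reaches {D,E,Q,Y} ∋ Y.
size 1: {D}, {E}, {Q}; under {D} G still reaches {E,Q,Y} ∋ Y.
size 2: {D,E}, {D,Q}, {E,Q}; under {D,E} G still reaches {Q,Y} ∋ Y.
G↔Y cannot be blocked by any observed set — no back-door set.

G→Y: no observed back-door set.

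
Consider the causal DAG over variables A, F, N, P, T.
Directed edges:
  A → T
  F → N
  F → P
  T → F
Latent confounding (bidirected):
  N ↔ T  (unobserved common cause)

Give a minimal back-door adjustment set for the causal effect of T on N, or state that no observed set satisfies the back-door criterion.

T→N: no observed back-door set.

desc(T)\{T}={F,N,P}; candidates ⊆ {A}.
T↔N: latent back-door arc(s) into T.
size 0: {}; under {} T still reaches {A,N} ∋ N.
size 1: {A}; under {A} T still reaches {N} ∋ N.
T↔N cannot be blocked by any observed set — no back-door set.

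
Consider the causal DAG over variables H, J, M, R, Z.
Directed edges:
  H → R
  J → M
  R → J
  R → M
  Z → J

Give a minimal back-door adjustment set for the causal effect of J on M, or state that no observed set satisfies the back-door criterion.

desc(J)\{J}={M}; candidates ⊆ {H,R,Z}.
size 0: {}; under {} J still reaches {H,M,R,Z} ∋ M.
{R}: J⊥M given {R} in G with J→· removed — back-door holds.

J→M: minimal back-door set {R}.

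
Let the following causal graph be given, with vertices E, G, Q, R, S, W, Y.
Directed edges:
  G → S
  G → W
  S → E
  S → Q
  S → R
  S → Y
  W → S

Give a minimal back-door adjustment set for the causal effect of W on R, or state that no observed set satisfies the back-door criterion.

W→R: minimal back-door set {G}.

desc(W)\{W}={E,Q,R,S,Y}; candidates ⊆ {G}.
size 0: {}; under {} W still reaches {E,G,Q,R,S,Y} ∋ R.
{G}: W⊥R given {G} in G with W→· removed — back-door holds.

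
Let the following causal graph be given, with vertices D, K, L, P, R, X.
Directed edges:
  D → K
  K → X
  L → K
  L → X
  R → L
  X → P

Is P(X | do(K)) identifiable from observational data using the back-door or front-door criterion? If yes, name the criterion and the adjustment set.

P(X|do(K)): backdoor, adjust for {L}.

desc(K)\{K}={P,X}; candidates ⊆ {D,L,R}.
size 0: {}; under {} K still reaches {D,L,P,R,X} ∋ X.
{L}: K⊥X given {L} in G with K→· removed — back-door holds.
P(X|do(K)) = Σ_{L} P(X|K,L)·P(L).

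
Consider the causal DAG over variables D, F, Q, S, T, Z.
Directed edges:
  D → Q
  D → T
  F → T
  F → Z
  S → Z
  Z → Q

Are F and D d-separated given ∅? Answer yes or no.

Yes — F ⊥ D | ∅.

Bayes-Ball from F | ∅ reaches {Q,T,Z}.
D ∉ reach(F|∅) ⇒ F ⊥ D | ∅.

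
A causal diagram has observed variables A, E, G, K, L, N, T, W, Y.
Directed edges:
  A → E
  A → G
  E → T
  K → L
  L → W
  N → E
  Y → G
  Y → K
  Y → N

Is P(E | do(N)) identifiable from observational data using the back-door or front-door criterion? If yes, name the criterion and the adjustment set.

desc(N)\{N}={E,T}; candidates ⊆ {A,G,K,L,W,Y}.
∅: N⊥E given ∅ in G with N→· removed — back-door holds.
P(E|do(N)) = P(E|N) — no adjustment needed.

P(E|do(N)): backdoor, adjust for ∅.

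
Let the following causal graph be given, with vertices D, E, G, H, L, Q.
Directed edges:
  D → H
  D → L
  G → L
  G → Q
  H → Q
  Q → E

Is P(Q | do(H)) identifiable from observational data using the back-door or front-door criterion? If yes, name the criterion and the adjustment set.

P(Q|do(H)): backdoor, adjust for ∅.

desc(H)\{H}={E,Q}; candidates ⊆ {D,G,L}.
∅: H⊥Q given ∅ in G with H→· removed — back-door holds.
P(Q|do(H)) = P(Q|H) — no adjustment needed.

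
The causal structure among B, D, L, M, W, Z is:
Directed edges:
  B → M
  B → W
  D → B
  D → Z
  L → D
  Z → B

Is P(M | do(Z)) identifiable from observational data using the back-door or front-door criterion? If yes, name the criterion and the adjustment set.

P(M|do(Z)): backdoor, adjust for {D}.

desc(Z)\{Z}={B,M,W}; candidates ⊆ {D,L}.
size 0: {}; under {} Z still reaches {B,D,L,M,W} ∋ M.
{D}: Z⊥M given {D} in G with Z→· removed — back-door holds.
P(M|do(Z)) = Σ_{D} P(M|Z,D)·P(D).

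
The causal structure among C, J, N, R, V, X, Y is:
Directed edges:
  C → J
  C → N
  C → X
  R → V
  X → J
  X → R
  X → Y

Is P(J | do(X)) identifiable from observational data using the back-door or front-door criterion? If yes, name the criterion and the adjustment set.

P(J|do(X)): backdoor, adjust for {C}.

desc(X)\{X}={J,R,V,Y}; candidates ⊆ {C,N}.
size 0: {}; under {} X still reaches {C,J,N} ∋ J.
{C}: X⊥J given {C} in G with X→· removed — back-door holds.
P(J|do(X)) = Σ_{C} P(J|X,C)·P(C).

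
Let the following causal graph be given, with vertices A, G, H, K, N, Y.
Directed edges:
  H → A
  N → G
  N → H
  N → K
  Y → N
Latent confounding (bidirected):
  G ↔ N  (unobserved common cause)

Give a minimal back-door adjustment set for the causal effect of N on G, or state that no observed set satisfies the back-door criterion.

N→G: no observed back-door set.

desc(N)\{N}={A,G,H,K}; candidates ⊆ {Y}.
N↔G: latent back-door arc(s) into N.
size 0: {}; under {} N still reaches {G,Y} ∋ G.
size 1: {Y}; under {Y} N still reaches {G} ∋ G.
N↔G cannot be blocked by any observed set — no back-door set.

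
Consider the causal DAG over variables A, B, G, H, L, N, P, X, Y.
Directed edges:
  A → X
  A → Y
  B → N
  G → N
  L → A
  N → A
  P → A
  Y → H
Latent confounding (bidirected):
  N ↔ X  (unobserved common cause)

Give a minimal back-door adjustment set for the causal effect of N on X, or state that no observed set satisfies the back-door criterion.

desc(N)\{N}={A,H,X,Y}; candidates ⊆ {B,G,L,P}.
N↔X: latent back-door arc(s) into N.
size 0: {}; under {} N still reaches {B,G,X} ∋ X.
size 1: {B}, {G}, {L} …(+1); under {B} N still reaches {G,X} ∋ X.
size 2: {B,G}, {B,L}, {B,P} …(+3); under {B,G} N still reaches {X} ∋ X.
N↔X cannot be blocked by any observed set — no back-door set.

N→X: no observed back-door set.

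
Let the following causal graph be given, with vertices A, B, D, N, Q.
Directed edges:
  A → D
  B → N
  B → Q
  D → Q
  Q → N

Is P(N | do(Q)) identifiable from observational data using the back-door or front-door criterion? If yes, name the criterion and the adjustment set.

P(N|do(Q)): backdoor, adjust for {B}.

desc(Q)\{Q}={N}; candidates ⊆ {A,B,D}.
size 0: {}; under {} Q still reaches {A,B,D,N} ∋ N.
{B}: Q⊥N given {B} in G with Q→· removed — back-door holds.
P(N|do(Q)) = Σ_{B} P(N|Q,B)·P(B).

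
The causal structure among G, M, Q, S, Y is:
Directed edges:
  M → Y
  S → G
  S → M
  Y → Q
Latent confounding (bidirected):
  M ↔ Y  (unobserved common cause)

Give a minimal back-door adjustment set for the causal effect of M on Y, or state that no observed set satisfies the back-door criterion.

desc(M)\{M}={Q,Y}; candidates ⊆ {G,S}.
M↔Y: latent back-door arc(s) into M.
size 0: {}; under {} M still reaches {G,Q,S,Y} ∋ Y.
size 1: {G}, {S}; under {G} M still reaches {Q,S,Y} ∋ Y.
size 2: {G,S}; under {G,S} M still reaches {Q,Y} ∋ Y.
M↔Y cannot be blocked by any observed set — no back-door set.

M→Y: no observed back-door set.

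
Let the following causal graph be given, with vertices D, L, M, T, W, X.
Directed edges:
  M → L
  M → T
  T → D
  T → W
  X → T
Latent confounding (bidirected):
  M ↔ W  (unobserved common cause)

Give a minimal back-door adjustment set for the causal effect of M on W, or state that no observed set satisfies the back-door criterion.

M→W: no observed back-door set.

desc(M)\{M}={D,L,T,W}; candidates ⊆ {X}.
M↔W: latent back-door arc(s) into M.
size 0: {}; under {} M still reaches {W} ∋ W.
size 1: {X}; under {X} M still reaches {W} ∋ W.
M↔W cannot be blocked by any observed set — no back-door set.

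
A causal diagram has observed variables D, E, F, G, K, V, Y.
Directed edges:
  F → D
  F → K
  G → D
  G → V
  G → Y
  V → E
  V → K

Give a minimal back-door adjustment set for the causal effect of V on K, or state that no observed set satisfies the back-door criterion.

V→K: minimal back-door set ∅.

desc(V)\{V}={E,K}; candidates ⊆ {D,F,G,Y}.
∅: V⊥K given ∅ in G with V→· removed — back-door holds.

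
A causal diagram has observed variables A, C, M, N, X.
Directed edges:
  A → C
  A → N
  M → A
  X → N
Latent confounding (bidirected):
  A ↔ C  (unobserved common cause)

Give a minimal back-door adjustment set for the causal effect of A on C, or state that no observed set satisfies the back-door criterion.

A→C: no observed back-door set.

desc(A)\{A}={C,N}; candidates ⊆ {M,X}.
A↔C: latent back-door arc(s) into A.
size 0: {}; under {} A still reaches {C,M} ∋ C.
size 1: {M}, {X}; under {M} A still reaches {C} ∋ C.
size 2: {M,X}; under {M,X} A still reaches {C} ∋ C.
A↔C cannot be blocked by any observed set — no back-door set.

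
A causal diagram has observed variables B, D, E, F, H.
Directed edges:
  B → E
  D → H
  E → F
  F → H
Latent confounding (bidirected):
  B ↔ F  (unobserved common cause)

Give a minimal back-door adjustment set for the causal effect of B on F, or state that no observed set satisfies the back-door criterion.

desc(B)\{B}={E,F,H}; candidates ⊆ {D}.
B↔F: latent back-door arc(s) into B.
size 0: {}; under {} B still reaches {F,H} ∋ F.
size 1: {D}; under {D} B still reaches {F,H} ∋ F.
B↔F cannot be blocked by any observed set — no back-door set.

B→F: no observed back-door set.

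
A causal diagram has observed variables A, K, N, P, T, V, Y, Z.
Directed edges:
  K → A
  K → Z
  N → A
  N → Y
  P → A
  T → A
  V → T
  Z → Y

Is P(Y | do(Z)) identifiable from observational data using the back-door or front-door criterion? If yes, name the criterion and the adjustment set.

desc(Z)\{Z}={Y}; candidates ⊆ {A,K,N,P,T,V}.
∅: Z⊥Y given ∅ in G with Z→· removed — back-door holds.
P(Y|do(Z)) = P(Y|Z) — no adjustment needed.

P(Y|do(Z)): backdoor, adjust for ∅.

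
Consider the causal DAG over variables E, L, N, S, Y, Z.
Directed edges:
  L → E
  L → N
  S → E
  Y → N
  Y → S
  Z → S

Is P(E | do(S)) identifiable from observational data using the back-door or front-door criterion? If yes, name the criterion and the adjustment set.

P(E|do(S)): backdoor, adjust for ∅.

desc(S)\{S}={E}; candidates ⊆ {L,N,Y,Z}.
∅: S⊥E given ∅ in G with S→· removed — back-door holds.
P(E|do(S)) = P(E|S) — no adjustment needed.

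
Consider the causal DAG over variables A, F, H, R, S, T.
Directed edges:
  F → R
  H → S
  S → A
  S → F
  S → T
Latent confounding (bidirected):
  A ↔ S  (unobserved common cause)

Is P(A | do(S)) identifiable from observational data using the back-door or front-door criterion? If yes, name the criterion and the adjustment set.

desc(S)\{S}={A,F,R,T}; candidates ⊆ {H}.
S↔A: latent back-door arc(s) into S.
size 0: {}; under {} S still reaches {A,H} ∋ A.
size 1: {H}; under {H} S still reaches {A} ∋ A.
S↔A cannot be blocked by any observed set — no back-door set.
No mediator lies on a directed S→…→A path.
Neither criterion identifies P(A|do(S)) in this graph.

P(A|do(S)): not identifiable (no BD/FD set).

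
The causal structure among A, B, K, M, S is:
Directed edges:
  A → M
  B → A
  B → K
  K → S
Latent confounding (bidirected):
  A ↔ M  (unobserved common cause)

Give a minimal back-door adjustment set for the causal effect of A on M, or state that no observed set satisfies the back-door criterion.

desc(A)\{A}={M}; candidates ⊆ {B,K,S}.
A↔M: latent back-door arc(s) into A.
size 0: {}; under {} A still reaches {B,K,M,S} ∋ M.
size 1: {B}, {K}, {S}; under {B} A still reaches {M} ∋ M.
size 2: {B,K}, {B,S}, {K,S}; under {B,K} A still reaches {M} ∋ M.
A↔M cannot be blocked by any observed set — no back-door set.

A→M: no observed back-door set.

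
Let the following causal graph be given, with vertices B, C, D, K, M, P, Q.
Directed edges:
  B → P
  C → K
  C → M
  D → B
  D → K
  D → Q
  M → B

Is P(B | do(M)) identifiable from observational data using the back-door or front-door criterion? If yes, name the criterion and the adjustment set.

desc(M)\{M}={B,P}; candidates ⊆ {C,D,K,Q}.
∅: M⊥B given ∅ in G with M→· removed — back-door holds.
P(B|do(M)) = P(B|M) — no adjustment needed.

P(B|do(M)): backdoor, adjust for ∅.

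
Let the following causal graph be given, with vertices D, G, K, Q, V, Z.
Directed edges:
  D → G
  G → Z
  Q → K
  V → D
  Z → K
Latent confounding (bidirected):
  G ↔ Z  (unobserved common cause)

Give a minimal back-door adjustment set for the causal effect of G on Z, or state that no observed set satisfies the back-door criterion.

G→Z: no observed back-door set.

desc(G)\{G}={K,Z}; candidates ⊆ {D,Q,V}.
G↔Z: latent back-door arc(s) into G.
size 0: {}; under {} G still reaches {D,K,V,Z} ∋ Z.
size 1: {D}, {Q}, {V}; under {D} G still reaches {K,Z} ∋ Z.
size 2: {D,Q}, {D,V}, {Q,V}; under {D,Q} G still reaches {K,Z} ∋ Z.
G↔Z cannot be blocked by any observed set — no back-door set.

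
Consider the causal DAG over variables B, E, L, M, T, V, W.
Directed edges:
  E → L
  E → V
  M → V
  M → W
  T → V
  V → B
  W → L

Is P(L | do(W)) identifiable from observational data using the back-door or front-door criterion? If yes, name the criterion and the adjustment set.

P(L|do(W)): backdoor, adjust for ∅.

desc(W)\{W}={L}; candidates ⊆ {B,E,M,T,V}.
∅: W⊥L given ∅ in G with W→· removed — back-door holds.
P(L|do(W)) = P(L|W) — no adjustment needed.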